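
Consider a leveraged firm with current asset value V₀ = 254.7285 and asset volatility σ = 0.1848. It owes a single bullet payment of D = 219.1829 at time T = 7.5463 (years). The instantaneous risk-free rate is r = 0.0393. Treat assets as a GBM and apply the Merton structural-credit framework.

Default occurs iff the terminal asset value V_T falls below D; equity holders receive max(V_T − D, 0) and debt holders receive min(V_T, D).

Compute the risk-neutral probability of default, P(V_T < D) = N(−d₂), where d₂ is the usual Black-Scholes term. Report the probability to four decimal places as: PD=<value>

PD=0.2655

d₁ = [ln(V₀/D) + (r + σ²/2)T] / (σ√T)
   = [ln(254.7285/219.1829) + (0.0393 + 0.5·0.1848²)·7.5463] / (0.1848·√7.5463)
   = [0.150292 + 0.425427] / 0.507655 = 1.134073
d₂ = d₁ − σ√T = 1.134073 − 0.507655 = 0.626418
risk-neutral PD = N(−d₂) = N(-0.626418) = 0.265520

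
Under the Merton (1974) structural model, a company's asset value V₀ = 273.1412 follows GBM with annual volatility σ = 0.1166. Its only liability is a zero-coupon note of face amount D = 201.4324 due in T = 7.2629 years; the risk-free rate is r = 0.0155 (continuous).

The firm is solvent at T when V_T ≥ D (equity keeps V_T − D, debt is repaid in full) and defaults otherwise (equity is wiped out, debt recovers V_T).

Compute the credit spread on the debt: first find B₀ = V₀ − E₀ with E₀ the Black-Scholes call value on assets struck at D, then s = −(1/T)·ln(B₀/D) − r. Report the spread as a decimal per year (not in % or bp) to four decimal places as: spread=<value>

spread=0.0023

d₁ = [ln(V₀/D) + (r + σ²/2)T] / (σ√T)
   = [ln(273.1412/201.4324) + (0.0155 + 0.5·0.1166²)·7.2629] / (0.1166·√7.2629)
   = [0.304535 + 0.161947] / 0.314234 = 1.484502
d₂ = d₁ − σ√T = 1.484502 − 0.314234 = 1.170268
N(d₁) = 0.931162,  N(d₂) = 0.879053,  e^(−rT) = 0.893530
E₀ = V₀·N(d₁) − D·e^(−rT)·N(d₂)
   = 273.1412·0.931162 − 201.4324·0.893530·0.879053 = 96.121462
B₀ = V₀ − E₀ = 273.1412 − 96.121462 = 177.019738
spread = −(1/T)·ln(B₀/D) − r = −(1/7.2629)·ln(177.019738/201.4324) − 0.0155 = 0.00228802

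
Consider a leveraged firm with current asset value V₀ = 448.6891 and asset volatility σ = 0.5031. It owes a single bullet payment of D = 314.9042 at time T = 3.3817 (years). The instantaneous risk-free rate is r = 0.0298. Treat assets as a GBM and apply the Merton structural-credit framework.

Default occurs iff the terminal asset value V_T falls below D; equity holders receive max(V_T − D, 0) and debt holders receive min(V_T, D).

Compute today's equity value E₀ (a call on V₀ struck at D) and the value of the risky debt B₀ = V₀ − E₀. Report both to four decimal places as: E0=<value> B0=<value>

d₁ = [ln(V₀/D) + (r + σ²/2)T] / (σ√T)
   = [ln(448.6891/314.9042) + (0.0298 + 0.5·0.5031²)·3.3817] / (0.5031·√3.3817)
   = [0.354062 + 0.528745] / 0.925171 = 0.954210
d₂ = d₁ − σ√T = 0.954210 − 0.925171 = 0.029039
N(d₁) = 0.830011,  N(d₂) = 0.511583,  e^(−rT) = 0.904137
E₀ = V₀·N(d₁) − D·e^(−rT)·N(d₂)
   = 448.6891·0.830011 − 314.9042·0.904137·0.511583 = 226.760822
B₀ = V₀ − E₀ = 448.6891 − 226.760822 = 221.928278

E0=226.7608 B0=221.9283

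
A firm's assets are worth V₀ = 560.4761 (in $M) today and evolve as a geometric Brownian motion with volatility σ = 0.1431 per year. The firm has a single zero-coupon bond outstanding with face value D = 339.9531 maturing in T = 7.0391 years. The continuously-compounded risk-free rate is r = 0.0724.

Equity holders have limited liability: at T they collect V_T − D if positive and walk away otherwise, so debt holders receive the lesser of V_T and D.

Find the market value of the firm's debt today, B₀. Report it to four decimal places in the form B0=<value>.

d₁ = [ln(V₀/D) + (r + σ²/2)T] / (σ√T)
   = [ln(560.4761/339.9531) + (0.0724 + 0.5·0.1431²)·7.0391] / (0.1431·√7.0391)
   = [0.499979 + 0.581703] / 0.379663 = 2.849058
d₂ = d₁ − σ√T = 2.849058 − 0.379663 = 2.469395
N(d₁) = 0.997808,  N(d₂) = 0.993233,  e^(−rT) = 0.600717
E₀ = V₀·N(d₁) − D·e^(−rT)·N(d₂)
   = 560.4761·0.997808 − 339.9531·0.600717·0.993233 = 356.413525
B₀ = V₀ − E₀ = 560.4761 − 356.413525 = 204.062575

B0=204.0626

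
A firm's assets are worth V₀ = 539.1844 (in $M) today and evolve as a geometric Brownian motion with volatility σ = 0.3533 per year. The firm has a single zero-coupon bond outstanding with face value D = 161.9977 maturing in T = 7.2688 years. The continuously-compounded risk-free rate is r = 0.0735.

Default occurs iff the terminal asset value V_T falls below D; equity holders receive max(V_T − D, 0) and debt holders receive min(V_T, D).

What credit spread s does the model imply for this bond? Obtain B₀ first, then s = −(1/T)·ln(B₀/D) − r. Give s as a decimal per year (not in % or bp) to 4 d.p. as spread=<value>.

d₁ = [ln(V₀/D) + (r + σ²/2)T] / (σ√T)
   = [ln(539.1844/161.9977) + (0.0735 + 0.5·0.3533²)·7.2688] / (0.3533·√7.2688)
   = [1.202475 + 0.987906] / 0.952522 = 2.299560
d₂ = d₁ − σ√T = 2.299560 − 0.952522 = 1.347038
N(d₁) = 0.989263,  N(d₂) = 0.911016,  e^(−rT) = 0.586105
E₀ = V₀·N(d₁) − D·e^(−rT)·N(d₂)
   = 539.1844·0.989263 − 161.9977·0.586105·0.911016 = 446.896604
B₀ = V₀ − E₀ = 539.1844 − 446.896604 = 92.287796
spread = −(1/T)·ln(B₀/D) − r = −(1/7.2688)·ln(92.287796/161.9977) − 0.0735 = 0.00390896

spread=0.0039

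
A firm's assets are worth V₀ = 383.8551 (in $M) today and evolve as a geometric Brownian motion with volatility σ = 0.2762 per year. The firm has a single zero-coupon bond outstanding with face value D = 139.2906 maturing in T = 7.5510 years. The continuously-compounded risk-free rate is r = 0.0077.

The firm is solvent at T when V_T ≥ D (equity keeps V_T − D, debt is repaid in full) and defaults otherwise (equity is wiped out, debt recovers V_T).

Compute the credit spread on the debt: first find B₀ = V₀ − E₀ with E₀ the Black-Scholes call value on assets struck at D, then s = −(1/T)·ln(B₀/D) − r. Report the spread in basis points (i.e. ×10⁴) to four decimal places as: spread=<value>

d₁ = [ln(V₀/D) + (r + σ²/2)T] / (σ√T)
   = [ln(383.8551/139.2906) + (0.0077 + 0.5·0.2762²)·7.5510] / (0.2762·√7.5510)
   = [1.013703 + 0.346162] / 0.758972 = 1.791719
d₂ = d₁ − σ√T = 1.791719 − 0.758972 = 1.032747
N(d₁) = 0.963411,  N(d₂) = 0.849139,  e^(−rT) = 0.943515
E₀ = V₀·N(d₁) − D·e^(−rT)·N(d₂)
   = 383.8551·0.963411 − 139.2906·0.943515·0.849139 = 258.214021
B₀ = V₀ − E₀ = 383.8551 − 258.214021 = 125.641079
spread = −(1/T)·ln(B₀/D) − r = −(1/7.5510)·ln(125.641079/139.2906) − 0.0077 = 0.00595821
in basis points: 0.00595821 × 10⁴ = 59.5821 bp

spread=59.5821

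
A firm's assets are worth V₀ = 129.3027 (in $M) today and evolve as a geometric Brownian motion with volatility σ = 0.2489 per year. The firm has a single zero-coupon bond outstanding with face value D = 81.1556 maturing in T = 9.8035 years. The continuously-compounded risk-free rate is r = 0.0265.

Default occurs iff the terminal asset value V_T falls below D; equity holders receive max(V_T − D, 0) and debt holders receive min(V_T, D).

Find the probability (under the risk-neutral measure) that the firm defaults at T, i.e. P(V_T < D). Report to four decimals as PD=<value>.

d₁ = [ln(V₀/D) + (r + σ²/2)T] / (σ√T)
   = [ln(129.3027/81.1556) + (0.0265 + 0.5·0.2489²)·9.8035] / (0.2489·√9.8035)
   = [0.465788 + 0.563462] / 0.779319 = 1.320704
d₂ = d₁ − σ√T = 1.320704 − 0.779319 = 0.541384
risk-neutral PD = N(−d₂) = N(-0.541384) = 0.294121

PD=0.2941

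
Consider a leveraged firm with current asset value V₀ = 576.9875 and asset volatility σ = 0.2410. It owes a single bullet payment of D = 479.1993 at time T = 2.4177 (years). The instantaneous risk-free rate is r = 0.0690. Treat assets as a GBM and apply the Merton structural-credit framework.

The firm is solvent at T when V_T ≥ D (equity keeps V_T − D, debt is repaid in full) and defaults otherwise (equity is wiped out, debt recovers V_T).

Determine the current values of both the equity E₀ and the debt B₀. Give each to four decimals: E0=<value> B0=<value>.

d₁ = [ln(V₀/D) + (r + σ²/2)T] / (σ√T)
   = [ln(576.9875/479.1993) + (0.0690 + 0.5·0.2410²)·2.4177] / (0.2410·√2.4177)
   = [0.185704 + 0.237033] / 0.374730 = 1.128110
d₂ = d₁ − σ√T = 1.128110 − 0.374730 = 0.753380
N(d₁) = 0.870363,  N(d₂) = 0.774389,  e^(−rT) = 0.846351
E₀ = V₀·N(d₁) − D·e^(−rT)·N(d₂)
   = 576.9875·0.870363 − 479.1993·0.846351·0.774389 = 188.119109
B₀ = V₀ − E₀ = 576.9875 − 188.119109 = 388.868391

E0=188.1191 B0=388.8684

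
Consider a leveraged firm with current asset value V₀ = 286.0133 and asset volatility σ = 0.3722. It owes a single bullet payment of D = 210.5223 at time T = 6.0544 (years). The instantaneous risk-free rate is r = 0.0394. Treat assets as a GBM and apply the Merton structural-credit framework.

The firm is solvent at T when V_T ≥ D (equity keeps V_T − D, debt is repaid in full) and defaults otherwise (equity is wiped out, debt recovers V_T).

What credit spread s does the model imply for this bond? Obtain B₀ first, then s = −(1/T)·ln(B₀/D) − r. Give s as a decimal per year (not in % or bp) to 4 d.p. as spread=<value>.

spread=0.0355

d₁ = [ln(V₀/D) + (r + σ²/2)T] / (σ√T)
   = [ln(286.0133/210.5223) + (0.0394 + 0.5·0.3722²)·6.0544] / (0.3722·√6.0544)
   = [0.306447 + 0.657910] / 0.915824 = 1.052994
d₂ = d₁ − σ√T = 1.052994 − 0.915824 = 0.137170
N(d₁) = 0.853828,  N(d₂) = 0.554552,  e^(−rT) = 0.787775
E₀ = V₀·N(d₁) − D·e^(−rT)·N(d₂)
   = 286.0133·0.853828 − 210.5223·0.787775·0.554552 = 152.237042
B₀ = V₀ − E₀ = 286.0133 − 152.237042 = 133.776258
spread = −(1/T)·ln(B₀/D) − r = −(1/6.0544)·ln(133.776258/210.5223) − 0.0394 = 0.03549147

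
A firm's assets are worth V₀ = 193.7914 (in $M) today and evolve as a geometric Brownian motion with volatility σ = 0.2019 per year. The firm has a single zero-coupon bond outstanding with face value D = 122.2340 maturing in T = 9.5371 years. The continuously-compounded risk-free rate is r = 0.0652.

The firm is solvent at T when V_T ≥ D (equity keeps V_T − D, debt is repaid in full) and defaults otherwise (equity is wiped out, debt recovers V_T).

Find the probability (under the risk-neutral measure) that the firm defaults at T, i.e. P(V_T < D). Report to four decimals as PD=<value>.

PD=0.0771

d₁ = [ln(V₀/D) + (r + σ²/2)T] / (σ√T)
   = [ln(193.7914/122.2340) + (0.0652 + 0.5·0.2019²)·9.5371] / (0.2019·√9.5371)
   = [0.460845 + 0.816202] / 0.623512 = 2.048153
d₂ = d₁ − σ√T = 2.048153 − 0.623512 = 1.424642
risk-neutral PD = N(−d₂) = N(-1.424642) = 0.077130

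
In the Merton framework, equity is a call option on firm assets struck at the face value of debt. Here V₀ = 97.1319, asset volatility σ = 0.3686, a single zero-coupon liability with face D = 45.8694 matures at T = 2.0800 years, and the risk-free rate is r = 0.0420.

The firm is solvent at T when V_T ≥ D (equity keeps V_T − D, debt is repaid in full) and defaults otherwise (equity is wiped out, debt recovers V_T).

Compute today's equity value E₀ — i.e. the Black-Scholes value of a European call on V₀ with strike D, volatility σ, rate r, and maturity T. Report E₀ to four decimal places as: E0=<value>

d₁ = [ln(V₀/D) + (r + σ²/2)T] / (σ√T)
   = [ln(97.1319/45.8694) + (0.0420 + 0.5·0.3686²)·2.0800] / (0.3686·√2.0800)
   = [0.750272 + 0.228661] / 0.531602 = 1.841474
d₂ = d₁ − σ√T = 1.841474 − 0.531602 = 1.309872
N(d₁) = 0.967224,  N(d₂) = 0.904880,  e^(−rT) = 0.916347
E₀ = V₀·N(d₁) − D·e^(−rT)·N(d₂)
   = 97.1319·0.967224 − 45.8694·0.916347·0.904880 = 55.914102

E0=55.9141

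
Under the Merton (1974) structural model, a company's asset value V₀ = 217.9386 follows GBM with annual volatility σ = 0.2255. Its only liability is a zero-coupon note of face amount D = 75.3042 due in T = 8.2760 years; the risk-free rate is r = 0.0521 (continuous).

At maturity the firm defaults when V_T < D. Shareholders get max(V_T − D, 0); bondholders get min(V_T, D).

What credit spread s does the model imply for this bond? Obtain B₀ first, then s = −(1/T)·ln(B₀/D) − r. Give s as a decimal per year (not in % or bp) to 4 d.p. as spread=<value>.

d₁ = [ln(V₀/D) + (r + σ²/2)T] / (σ√T)
   = [ln(217.9386/75.3042) + (0.0521 + 0.5·0.2255²)·8.2760] / (0.2255·√8.2760)
   = [1.062677 + 0.641598] / 0.648719 = 2.627139
d₂ = d₁ − σ√T = 2.627139 − 0.648719 = 1.978419
N(d₁) = 0.995695,  N(d₂) = 0.976059,  e^(−rT) = 0.649742
E₀ = V₀·N(d₁) − D·e^(−rT)·N(d₂)
   = 217.9386·0.995695 − 75.3042·0.649742·0.976059 = 169.243368
B₀ = V₀ − E₀ = 217.9386 − 169.243368 = 48.695232
spread = −(1/T)·ln(B₀/D) − r = −(1/8.2760)·ln(48.695232/75.3042) − 0.0521 = 0.00057699

spread=0.0006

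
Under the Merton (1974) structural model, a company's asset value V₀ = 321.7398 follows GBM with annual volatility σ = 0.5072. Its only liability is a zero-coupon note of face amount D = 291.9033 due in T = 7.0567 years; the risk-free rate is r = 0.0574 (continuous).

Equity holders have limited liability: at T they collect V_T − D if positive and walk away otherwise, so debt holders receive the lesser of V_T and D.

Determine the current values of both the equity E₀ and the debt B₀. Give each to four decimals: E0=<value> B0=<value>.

d₁ = [ln(V₀/D) + (r + σ²/2)T] / (σ√T)
   = [ln(321.7398/291.9033) + (0.0574 + 0.5·0.5072²)·7.0567] / (0.5072·√7.0567)
   = [0.097321 + 1.312729] / 1.347349 = 1.046536
d₂ = d₁ − σ√T = 1.046536 − 1.347349 = -0.300812
N(d₁) = 0.852343,  N(d₂) = 0.381779,  e^(−rT) = 0.666940
E₀ = V₀·N(d₁) − D·e^(−rT)·N(d₂)
   = 321.7398·0.852343 − 291.9033·0.666940·0.381779 = 199.907266
B₀ = V₀ − E₀ = 321.7398 − 199.907266 = 121.832534

E0=199.9073 B0=121.8325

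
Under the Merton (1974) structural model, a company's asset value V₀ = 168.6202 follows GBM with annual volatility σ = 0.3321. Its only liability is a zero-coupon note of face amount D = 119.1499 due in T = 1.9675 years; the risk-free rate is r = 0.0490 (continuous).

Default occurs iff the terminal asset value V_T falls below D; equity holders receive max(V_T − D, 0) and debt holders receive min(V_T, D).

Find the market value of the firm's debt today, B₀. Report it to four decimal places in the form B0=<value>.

d₁ = [ln(V₀/D) + (r + σ²/2)T] / (σ√T)
   = [ln(168.6202/119.1499) + (0.0490 + 0.5·0.3321²)·1.9675] / (0.3321·√1.9675)
   = [0.347266 + 0.204906] / 0.465829 = 1.185355
d₂ = d₁ − σ√T = 1.185355 − 0.465829 = 0.719526
N(d₁) = 0.882061,  N(d₂) = 0.764092,  e^(−rT) = 0.908094
E₀ = V₀·N(d₁) − D·e^(−rT)·N(d₂)
   = 168.6202·0.882061 − 119.1499·0.908094·0.764092 = 66.059198
B₀ = V₀ − E₀ = 168.6202 − 66.059198 = 102.561002

B0=102.5610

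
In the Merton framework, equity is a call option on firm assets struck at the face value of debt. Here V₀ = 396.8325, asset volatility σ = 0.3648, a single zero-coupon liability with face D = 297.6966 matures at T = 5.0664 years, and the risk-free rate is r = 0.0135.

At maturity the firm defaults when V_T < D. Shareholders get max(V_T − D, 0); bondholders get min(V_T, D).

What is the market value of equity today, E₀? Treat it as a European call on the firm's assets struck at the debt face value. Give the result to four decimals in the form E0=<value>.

E0=176.1842

d₁ = [ln(V₀/D) + (r + σ²/2)T] / (σ√T)
   = [ln(396.8325/297.6966) + (0.0135 + 0.5·0.3648²)·5.0664] / (0.3648·√5.0664)
   = [0.287439 + 0.405512] / 0.821116 = 0.843914
d₂ = d₁ − σ√T = 0.843914 − 0.821116 = 0.022798
N(d₁) = 0.800641,  N(d₂) = 0.509094,  e^(−rT) = 0.933890
E₀ = V₀·N(d₁) − D·e^(−rT)·N(d₂)
   = 396.8325·0.800641 − 297.6966·0.933890·0.509094 = 176.184157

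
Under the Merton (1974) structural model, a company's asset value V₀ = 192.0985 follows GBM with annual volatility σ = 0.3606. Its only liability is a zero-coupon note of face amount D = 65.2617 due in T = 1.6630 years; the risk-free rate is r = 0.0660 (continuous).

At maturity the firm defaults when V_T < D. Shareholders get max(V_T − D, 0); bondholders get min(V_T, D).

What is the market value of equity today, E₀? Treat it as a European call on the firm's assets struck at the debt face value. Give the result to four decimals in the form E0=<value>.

E0=133.7013

d₁ = [ln(V₀/D) + (r + σ²/2)T] / (σ√T)
   = [ln(192.0985/65.2617) + (0.0660 + 0.5·0.3606²)·1.6630] / (0.3606·√1.6630)
   = [1.079603 + 0.217880] / 0.465020 = 2.790164
d₂ = d₁ − σ√T = 2.790164 − 0.465020 = 2.325144
N(d₁) = 0.997366,  N(d₂) = 0.989968,  e^(−rT) = 0.896051
E₀ = V₀·N(d₁) − D·e^(−rT)·N(d₂)
   = 192.0985·0.997366 − 65.2617·0.896051·0.989968 = 133.701348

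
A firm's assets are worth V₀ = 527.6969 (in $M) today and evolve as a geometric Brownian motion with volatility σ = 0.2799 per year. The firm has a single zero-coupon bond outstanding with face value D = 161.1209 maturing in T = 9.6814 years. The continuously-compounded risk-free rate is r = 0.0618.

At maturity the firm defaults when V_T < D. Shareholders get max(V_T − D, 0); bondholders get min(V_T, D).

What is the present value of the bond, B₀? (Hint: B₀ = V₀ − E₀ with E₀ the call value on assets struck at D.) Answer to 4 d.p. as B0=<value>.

d₁ = [ln(V₀/D) + (r + σ²/2)T] / (σ√T)
   = [ln(527.6969/161.1209) + (0.0618 + 0.5·0.2799²)·9.6814] / (0.2799·√9.6814)
   = [1.186367 + 0.977550] / 0.870907 = 2.484670
d₂ = d₁ − σ√T = 2.484670 − 0.870907 = 1.613763
N(d₁) = 0.993516,  N(d₂) = 0.946711,  e^(−rT) = 0.549740
E₀ = V₀·N(d₁) − D·e^(−rT)·N(d₂)
   = 527.6969·0.993516 − 161.1209·0.549740·0.946711 = 440.421082
B₀ = V₀ − E₀ = 527.6969 − 440.421082 = 87.275818

B0=87.2758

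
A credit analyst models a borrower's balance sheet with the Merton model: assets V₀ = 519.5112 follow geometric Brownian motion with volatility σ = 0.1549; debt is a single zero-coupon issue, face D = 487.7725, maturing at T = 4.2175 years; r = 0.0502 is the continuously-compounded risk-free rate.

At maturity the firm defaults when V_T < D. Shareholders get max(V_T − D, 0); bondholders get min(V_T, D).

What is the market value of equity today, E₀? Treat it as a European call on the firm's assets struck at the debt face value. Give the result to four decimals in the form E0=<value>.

d₁ = [ln(V₀/D) + (r + σ²/2)T] / (σ√T)
   = [ln(519.5112/487.7725) + (0.0502 + 0.5·0.1549²)·4.2175] / (0.1549·√4.2175)
   = [0.063039 + 0.262316] / 0.318111 = 1.022772
d₂ = d₁ − σ√T = 1.022772 − 0.318111 = 0.704660
N(d₁) = 0.846792,  N(d₂) = 0.759489,  e^(−rT) = 0.809192
E₀ = V₀·N(d₁) − D·e^(−rT)·N(d₂)
   = 519.5112·0.846792 − 487.7725·0.809192·0.759489 = 140.146194

E0=140.1462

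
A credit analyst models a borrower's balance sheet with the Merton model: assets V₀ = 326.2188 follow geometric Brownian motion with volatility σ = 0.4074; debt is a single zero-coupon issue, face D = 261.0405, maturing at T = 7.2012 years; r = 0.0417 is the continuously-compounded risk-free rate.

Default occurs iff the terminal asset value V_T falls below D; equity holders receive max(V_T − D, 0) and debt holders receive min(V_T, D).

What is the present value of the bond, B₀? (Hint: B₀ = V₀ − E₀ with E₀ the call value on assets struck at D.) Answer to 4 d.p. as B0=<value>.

d₁ = [ln(V₀/D) + (r + σ²/2)T] / (σ√T)
   = [ln(326.2188/261.0405) + (0.0417 + 0.5·0.4074²)·7.2012] / (0.4074·√7.2012)
   = [0.222893 + 0.897899] / 1.093260 = 1.025183
d₂ = d₁ − σ√T = 1.025183 − 1.093260 = -0.068077
N(d₁) = 0.847362,  N(d₂) = 0.472862,  e^(−rT) = 0.740603
E₀ = V₀·N(d₁) − D·e^(−rT)·N(d₂)
   = 326.2188·0.847362 − 261.0405·0.740603·0.472862 = 185.008026
B₀ = V₀ − E₀ = 326.2188 − 185.008026 = 141.210774

B0=141.2108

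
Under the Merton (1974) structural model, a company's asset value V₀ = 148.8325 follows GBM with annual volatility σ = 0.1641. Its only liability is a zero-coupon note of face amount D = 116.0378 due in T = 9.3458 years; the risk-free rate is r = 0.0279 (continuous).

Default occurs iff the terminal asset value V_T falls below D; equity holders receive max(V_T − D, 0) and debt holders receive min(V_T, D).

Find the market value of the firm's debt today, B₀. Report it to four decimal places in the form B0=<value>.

B0=84.8201

d₁ = [ln(V₀/D) + (r + σ²/2)T] / (σ√T)
   = [ln(148.8325/116.0378) + (0.0279 + 0.5·0.1641²)·9.3458] / (0.1641·√9.3458)
   = [0.248906 + 0.386583] / 0.501668 = 1.266751
d₂ = d₁ − σ√T = 1.266751 − 0.501668 = 0.765082
N(d₁) = 0.897378,  N(d₂) = 0.777889,  e^(−rT) = 0.770475
E₀ = V₀·N(d₁) − D·e^(−rT)·N(d₂)
   = 148.8325·0.897378 − 116.0378·0.770475·0.777889 = 64.012425
B₀ = V₀ − E₀ = 148.8325 − 64.012425 = 84.820075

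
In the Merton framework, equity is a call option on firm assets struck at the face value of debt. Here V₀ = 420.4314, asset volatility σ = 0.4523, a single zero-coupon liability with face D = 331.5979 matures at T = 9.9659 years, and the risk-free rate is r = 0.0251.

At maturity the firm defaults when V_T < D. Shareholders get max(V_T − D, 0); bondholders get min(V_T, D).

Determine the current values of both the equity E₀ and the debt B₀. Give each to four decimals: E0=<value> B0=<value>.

d₁ = [ln(V₀/D) + (r + σ²/2)T] / (σ√T)
   = [ln(420.4314/331.5979) + (0.0251 + 0.5·0.4523²)·9.9659] / (0.4523·√9.9659)
   = [0.237358 + 1.269533] / 1.427857 = 1.055351
d₂ = d₁ − σ√T = 1.055351 − 1.427857 = -0.372506
N(d₁) = 0.854368,  N(d₂) = 0.354758,  e^(−rT) = 0.778689
E₀ = V₀·N(d₁) − D·e^(−rT)·N(d₂)
   = 420.4314·0.854368 − 331.5979·0.778689·0.354758 = 267.600391
B₀ = V₀ − E₀ = 420.4314 − 267.600391 = 152.831009

E0=267.6004 B0=152.8310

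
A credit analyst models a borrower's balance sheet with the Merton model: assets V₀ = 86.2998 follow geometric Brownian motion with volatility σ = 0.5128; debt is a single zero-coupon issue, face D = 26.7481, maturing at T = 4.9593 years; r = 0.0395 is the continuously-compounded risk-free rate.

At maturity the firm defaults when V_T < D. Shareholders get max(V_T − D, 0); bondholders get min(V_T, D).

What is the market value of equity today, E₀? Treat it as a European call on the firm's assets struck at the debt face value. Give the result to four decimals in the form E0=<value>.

d₁ = [ln(V₀/D) + (r + σ²/2)T] / (σ√T)
   = [ln(86.2998/26.7481) + (0.0395 + 0.5·0.5128²)·4.9593] / (0.5128·√4.9593)
   = [1.171364 + 0.847951] / 1.141979 = 1.768258
d₂ = d₁ − σ√T = 1.768258 − 1.141979 = 0.626279
N(d₁) = 0.961491,  N(d₂) = 0.734434,  e^(−rT) = 0.822101
E₀ = V₀·N(d₁) − D·e^(−rT)·N(d₂)
   = 86.2998·0.961491 − 26.7481·0.822101·0.734434 = 66.826558

E0=66.8266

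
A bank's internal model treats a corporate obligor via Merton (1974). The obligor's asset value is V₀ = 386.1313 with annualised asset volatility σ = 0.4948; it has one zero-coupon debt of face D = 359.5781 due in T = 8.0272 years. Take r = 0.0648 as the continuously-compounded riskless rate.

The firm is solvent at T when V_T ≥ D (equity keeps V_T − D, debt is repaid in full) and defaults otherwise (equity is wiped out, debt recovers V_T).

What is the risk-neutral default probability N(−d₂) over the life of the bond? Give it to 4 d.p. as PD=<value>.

d₁ = [ln(V₀/D) + (r + σ²/2)T] / (σ√T)
   = [ln(386.1313/359.5781) + (0.0648 + 0.5·0.4948²)·8.0272] / (0.4948·√8.0272)
   = [0.071246 + 1.502800] / 1.401883 = 1.122809
d₂ = d₁ − σ√T = 1.122809 − 1.401883 = -0.279074
risk-neutral PD = N(−d₂) = N(0.279074) = 0.609906

PD=0.6099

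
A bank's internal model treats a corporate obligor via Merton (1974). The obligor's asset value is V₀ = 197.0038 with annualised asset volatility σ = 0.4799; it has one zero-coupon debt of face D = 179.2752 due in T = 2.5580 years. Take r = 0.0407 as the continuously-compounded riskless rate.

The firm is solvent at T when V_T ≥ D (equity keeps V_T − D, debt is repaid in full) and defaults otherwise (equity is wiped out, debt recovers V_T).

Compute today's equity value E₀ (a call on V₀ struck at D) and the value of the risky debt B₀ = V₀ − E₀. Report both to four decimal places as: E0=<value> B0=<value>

E0=72.9918 B0=124.0120

d₁ = [ln(V₀/D) + (r + σ²/2)T] / (σ√T)
   = [ln(197.0038/179.2752) + (0.0407 + 0.5·0.4799²)·2.5580] / (0.4799·√2.5580)
   = [0.094301 + 0.398669] / 0.767540 = 0.642273
d₂ = d₁ − σ√T = 0.642273 − 0.767540 = -0.125267
N(d₁) = 0.739652,  N(d₂) = 0.450156,  e^(−rT) = 0.901126
E₀ = V₀·N(d₁) − D·e^(−rT)·N(d₂)
   = 197.0038·0.739652 − 179.2752·0.901126·0.450156 = 72.991780
B₀ = V₀ − E₀ = 197.0038 − 72.991780 = 124.012020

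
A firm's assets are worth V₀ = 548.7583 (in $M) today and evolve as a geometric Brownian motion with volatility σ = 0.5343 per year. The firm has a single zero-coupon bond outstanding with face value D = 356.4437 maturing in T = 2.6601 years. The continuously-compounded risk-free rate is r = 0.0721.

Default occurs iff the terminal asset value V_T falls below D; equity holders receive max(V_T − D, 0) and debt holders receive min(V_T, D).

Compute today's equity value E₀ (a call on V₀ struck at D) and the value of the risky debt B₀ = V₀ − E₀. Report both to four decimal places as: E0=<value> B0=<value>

E0=300.7249 B0=248.0334

d₁ = [ln(V₀/D) + (r + σ²/2)T] / (σ√T)
   = [ln(548.7583/356.4437) + (0.0721 + 0.5·0.5343²)·2.6601] / (0.5343·√2.6601)
   = [0.431482 + 0.571491] / 0.871433 = 1.150946
d₂ = d₁ − σ√T = 1.150946 − 0.871433 = 0.279513
N(d₁) = 0.875123,  N(d₂) = 0.610074,  e^(−rT) = 0.825478
E₀ = V₀·N(d₁) − D·e^(−rT)·N(d₂)
   = 548.7583·0.875123 − 356.4437·0.825478·0.610074 = 300.724898
B₀ = V₀ − E₀ = 548.7583 − 300.724898 = 248.033402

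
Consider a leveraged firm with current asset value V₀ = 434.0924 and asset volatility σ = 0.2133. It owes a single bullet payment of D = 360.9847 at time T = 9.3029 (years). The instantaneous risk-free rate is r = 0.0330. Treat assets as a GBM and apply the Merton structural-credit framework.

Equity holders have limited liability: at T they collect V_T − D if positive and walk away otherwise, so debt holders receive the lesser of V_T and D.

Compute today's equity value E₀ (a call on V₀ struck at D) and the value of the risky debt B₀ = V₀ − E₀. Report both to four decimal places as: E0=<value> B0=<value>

E0=196.3749 B0=237.7175

d₁ = [ln(V₀/D) + (r + σ²/2)T] / (σ√T)
   = [ln(434.0924/360.9847) + (0.0330 + 0.5·0.2133²)·9.3029] / (0.2133·√9.3029)
   = [0.184422 + 0.518622] / 0.650579 = 1.080644
d₂ = d₁ − σ√T = 1.080644 − 0.650579 = 0.430065
N(d₁) = 0.860072,  N(d₂) = 0.666426,  e^(−rT) = 0.735654
E₀ = V₀·N(d₁) − D·e^(−rT)·N(d₂)
   = 434.0924·0.860072 − 360.9847·0.735654·0.666426 = 196.374949
B₀ = V₀ − E₀ = 434.0924 − 196.374949 = 237.717451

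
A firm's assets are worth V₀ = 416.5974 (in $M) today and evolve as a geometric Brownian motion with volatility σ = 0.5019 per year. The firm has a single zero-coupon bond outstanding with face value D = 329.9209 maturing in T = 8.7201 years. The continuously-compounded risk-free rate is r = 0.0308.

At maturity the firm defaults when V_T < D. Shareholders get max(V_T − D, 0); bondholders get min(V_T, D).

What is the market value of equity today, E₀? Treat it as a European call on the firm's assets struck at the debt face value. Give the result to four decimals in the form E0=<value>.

d₁ = [ln(V₀/D) + (r + σ²/2)T] / (σ√T)
   = [ln(416.5974/329.9209) + (0.0308 + 0.5·0.5019²)·8.7201] / (0.5019·√8.7201)
   = [0.233267 + 1.366891] / 1.482101 = 1.079655
d₂ = d₁ − σ√T = 1.079655 − 1.482101 = -0.402446
N(d₁) = 0.859852,  N(d₂) = 0.343678,  e^(−rT) = 0.764465
E₀ = V₀·N(d₁) − D·e^(−rT)·N(d₂)
   = 416.5974·0.859852 − 329.9209·0.764465·0.343678 = 271.532155

E0=271.5322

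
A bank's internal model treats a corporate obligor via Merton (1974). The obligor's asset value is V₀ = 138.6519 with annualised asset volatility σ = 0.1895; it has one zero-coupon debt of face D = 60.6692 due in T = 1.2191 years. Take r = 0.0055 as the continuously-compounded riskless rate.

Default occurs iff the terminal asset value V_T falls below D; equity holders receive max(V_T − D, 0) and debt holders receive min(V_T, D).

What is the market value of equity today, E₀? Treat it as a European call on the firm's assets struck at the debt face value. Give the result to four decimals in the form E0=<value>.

d₁ = [ln(V₀/D) + (r + σ²/2)T] / (σ√T)
   = [ln(138.6519/60.6692) + (0.0055 + 0.5·0.1895²)·1.2191] / (0.1895·√1.2191)
   = [0.826530 + 0.028594] / 0.209232 = 4.086961
d₂ = d₁ − σ√T = 4.086961 − 0.209232 = 3.877728
N(d₁) = 0.999978,  N(d₂) = 0.999947,  e^(−rT) = 0.993317
E₀ = V₀·N(d₁) − D·e^(−rT)·N(d₂)
   = 138.6519·0.999978 − 60.6692·0.993317·0.999947 = 78.388276

E0=78.3883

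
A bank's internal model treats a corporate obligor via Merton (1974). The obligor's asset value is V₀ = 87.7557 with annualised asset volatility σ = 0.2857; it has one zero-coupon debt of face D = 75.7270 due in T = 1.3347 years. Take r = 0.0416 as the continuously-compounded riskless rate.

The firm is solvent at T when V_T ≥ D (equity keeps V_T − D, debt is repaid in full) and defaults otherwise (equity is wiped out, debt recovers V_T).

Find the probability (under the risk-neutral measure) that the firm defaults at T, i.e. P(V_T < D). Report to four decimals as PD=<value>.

d₁ = [ln(V₀/D) + (r + σ²/2)T] / (σ√T)
   = [ln(87.7557/75.7270) + (0.0416 + 0.5·0.2857²)·1.3347] / (0.2857·√1.3347)
   = [0.147422 + 0.109996] / 0.330067 = 0.779895
d₂ = d₁ − σ√T = 0.779895 − 0.330067 = 0.449828
risk-neutral PD = N(−d₂) = N(-0.449828) = 0.326417

PD=0.3264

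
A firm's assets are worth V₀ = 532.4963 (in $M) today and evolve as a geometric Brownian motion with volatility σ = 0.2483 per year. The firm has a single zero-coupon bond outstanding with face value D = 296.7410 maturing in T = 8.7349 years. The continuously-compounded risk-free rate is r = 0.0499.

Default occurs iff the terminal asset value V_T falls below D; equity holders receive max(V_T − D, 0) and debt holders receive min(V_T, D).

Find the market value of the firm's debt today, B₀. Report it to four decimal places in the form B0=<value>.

B0=183.5306

d₁ = [ln(V₀/D) + (r + σ²/2)T] / (σ√T)
   = [ln(532.4963/296.7410) + (0.0499 + 0.5·0.2483²)·8.7349] / (0.2483·√8.7349)
   = [0.584716 + 0.705137] / 0.733847 = 1.757660
d₂ = d₁ − σ√T = 1.757660 − 0.733847 = 1.023812
N(d₁) = 0.960597,  N(d₂) = 0.847038,  e^(−rT) = 0.646701
E₀ = V₀·N(d₁) − D·e^(−rT)·N(d₂)
   = 532.4963·0.960597 − 296.7410·0.646701·0.847038 = 348.965655
B₀ = V₀ − E₀ = 532.4963 − 348.965655 = 183.530645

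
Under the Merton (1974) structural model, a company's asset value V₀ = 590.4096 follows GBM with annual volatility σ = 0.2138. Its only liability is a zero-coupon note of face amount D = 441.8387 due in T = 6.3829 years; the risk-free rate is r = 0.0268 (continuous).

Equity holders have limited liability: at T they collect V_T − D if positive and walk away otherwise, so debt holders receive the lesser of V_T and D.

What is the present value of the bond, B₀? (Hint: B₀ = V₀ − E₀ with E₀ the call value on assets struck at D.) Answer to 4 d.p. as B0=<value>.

d₁ = [ln(V₀/D) + (r + σ²/2)T] / (σ√T)
   = [ln(590.4096/441.8387) + (0.0268 + 0.5·0.2138²)·6.3829] / (0.2138·√6.3829)
   = [0.289872 + 0.316944] / 0.540153 = 1.123415
d₂ = d₁ − σ√T = 1.123415 − 0.540153 = 0.583262
N(d₁) = 0.869369,  N(d₂) = 0.720142,  e^(−rT) = 0.842770
E₀ = V₀·N(d₁) − D·e^(−rT)·N(d₂)
   = 590.4096·0.869369 − 441.8387·0.842770·0.720142 = 245.126195
B₀ = V₀ − E₀ = 590.4096 − 245.126195 = 345.283405

B0=345.2834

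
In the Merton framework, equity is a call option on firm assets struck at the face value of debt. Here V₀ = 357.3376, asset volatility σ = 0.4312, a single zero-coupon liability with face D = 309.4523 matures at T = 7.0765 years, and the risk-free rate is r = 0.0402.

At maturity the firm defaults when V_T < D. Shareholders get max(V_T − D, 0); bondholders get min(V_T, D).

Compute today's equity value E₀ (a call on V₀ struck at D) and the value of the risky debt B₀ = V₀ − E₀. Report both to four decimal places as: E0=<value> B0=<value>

d₁ = [ln(V₀/D) + (r + σ²/2)T] / (σ√T)
   = [ln(357.3376/309.4523) + (0.0402 + 0.5·0.4312²)·7.0765] / (0.4312·√7.0765)
   = [0.143877 + 0.942354] / 1.147065 = 0.946966
d₂ = d₁ − σ√T = 0.946966 − 1.147065 = -0.200099
N(d₁) = 0.828172,  N(d₂) = 0.420702,  e^(−rT) = 0.752409
E₀ = V₀·N(d₁) − D·e^(−rT)·N(d₂)
   = 357.3376·0.828172 − 309.4523·0.752409·0.420702 = 197.983055
B₀ = V₀ − E₀ = 357.3376 − 197.983055 = 159.354545

E0=197.9831 B0=159.3545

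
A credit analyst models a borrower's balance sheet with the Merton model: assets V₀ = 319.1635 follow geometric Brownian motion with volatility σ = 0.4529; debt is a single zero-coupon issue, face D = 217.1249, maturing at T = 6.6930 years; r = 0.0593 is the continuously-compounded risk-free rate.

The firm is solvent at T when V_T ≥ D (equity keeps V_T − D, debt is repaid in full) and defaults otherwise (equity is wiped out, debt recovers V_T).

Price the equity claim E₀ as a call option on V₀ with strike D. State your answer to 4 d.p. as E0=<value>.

E0=207.8900

d₁ = [ln(V₀/D) + (r + σ²/2)T] / (σ√T)
   = [ln(319.1635/217.1249) + (0.0593 + 0.5·0.4529²)·6.6930] / (0.4529·√6.6930)
   = [0.385231 + 1.083324] / 1.171690 = 1.253364
d₂ = d₁ − σ√T = 1.253364 − 1.171690 = 0.081674
N(d₁) = 0.894963,  N(d₂) = 0.532547,  e^(−rT) = 0.672405
E₀ = V₀·N(d₁) − D·e^(−rT)·N(d₂)
   = 319.1635·0.894963 − 217.1249·0.672405·0.532547 = 207.890013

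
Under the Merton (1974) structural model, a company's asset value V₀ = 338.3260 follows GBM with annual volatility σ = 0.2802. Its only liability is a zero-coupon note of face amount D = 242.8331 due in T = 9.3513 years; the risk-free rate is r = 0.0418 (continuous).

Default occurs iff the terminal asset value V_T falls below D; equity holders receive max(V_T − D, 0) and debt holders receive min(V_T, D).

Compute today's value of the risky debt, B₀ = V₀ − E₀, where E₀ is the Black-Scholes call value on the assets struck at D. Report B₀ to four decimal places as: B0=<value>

B0=142.9808

d₁ = [ln(V₀/D) + (r + σ²/2)T] / (σ√T)
   = [ln(338.3260/242.8331) + (0.0418 + 0.5·0.2802²)·9.3513] / (0.2802·√9.3513)
   = [0.331636 + 0.757979] / 0.856849 = 1.271654
d₂ = d₁ − σ√T = 1.271654 − 0.856849 = 0.414805
N(d₁) = 0.898252,  N(d₂) = 0.660858,  e^(−rT) = 0.676458
E₀ = V₀·N(d₁) − D·e^(−rT)·N(d₂)
   = 338.3260·0.898252 − 242.8331·0.676458·0.660858 = 195.345204
B₀ = V₀ − E₀ = 338.3260 − 195.345204 = 142.980796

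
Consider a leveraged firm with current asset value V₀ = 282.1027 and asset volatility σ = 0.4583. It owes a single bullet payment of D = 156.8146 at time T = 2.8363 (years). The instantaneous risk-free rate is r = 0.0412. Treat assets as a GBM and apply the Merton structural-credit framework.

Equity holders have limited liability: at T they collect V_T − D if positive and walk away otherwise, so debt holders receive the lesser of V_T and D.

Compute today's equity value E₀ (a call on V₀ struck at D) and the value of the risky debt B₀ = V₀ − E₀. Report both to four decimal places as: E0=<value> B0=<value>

E0=156.9487 B0=125.1540

d₁ = [ln(V₀/D) + (r + σ²/2)T] / (σ√T)
   = [ln(282.1027/156.8146) + (0.0412 + 0.5·0.4583²)·2.8363] / (0.4583·√2.8363)
   = [0.587207 + 0.414722] / 0.771838 = 1.298109
d₂ = d₁ − σ√T = 1.298109 − 0.771838 = 0.526271
N(d₁) = 0.902875,  N(d₂) = 0.700650,  e^(−rT) = 0.889714
E₀ = V₀·N(d₁) − D·e^(−rT)·N(d₂)
   = 282.1027·0.902875 − 156.8146·0.889714·0.700650 = 156.948712
B₀ = V₀ − E₀ = 282.1027 − 156.948712 = 125.153988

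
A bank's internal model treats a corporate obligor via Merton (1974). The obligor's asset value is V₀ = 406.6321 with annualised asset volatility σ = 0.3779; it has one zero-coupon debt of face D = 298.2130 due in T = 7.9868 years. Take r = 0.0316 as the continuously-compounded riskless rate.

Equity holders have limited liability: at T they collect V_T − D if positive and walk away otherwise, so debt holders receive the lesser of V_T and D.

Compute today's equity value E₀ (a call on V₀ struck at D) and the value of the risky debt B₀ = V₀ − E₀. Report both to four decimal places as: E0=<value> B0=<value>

d₁ = [ln(V₀/D) + (r + σ²/2)T] / (σ√T)
   = [ln(406.6321/298.2130) + (0.0316 + 0.5·0.3779²)·7.9868] / (0.3779·√7.9868)
   = [0.310101 + 0.822674] / 1.067980 = 1.060670
d₂ = d₁ − σ√T = 1.060670 − 1.067980 = -0.007310
N(d₁) = 0.855580,  N(d₂) = 0.497084,  e^(−rT) = 0.776947
E₀ = V₀·N(d₁) − D·e^(−rT)·N(d₂)
   = 406.6321·0.855580 − 298.2130·0.776947·0.497084 = 232.734156
B₀ = V₀ − E₀ = 406.6321 − 232.734156 = 173.897944

E0=232.7342 B0=173.8979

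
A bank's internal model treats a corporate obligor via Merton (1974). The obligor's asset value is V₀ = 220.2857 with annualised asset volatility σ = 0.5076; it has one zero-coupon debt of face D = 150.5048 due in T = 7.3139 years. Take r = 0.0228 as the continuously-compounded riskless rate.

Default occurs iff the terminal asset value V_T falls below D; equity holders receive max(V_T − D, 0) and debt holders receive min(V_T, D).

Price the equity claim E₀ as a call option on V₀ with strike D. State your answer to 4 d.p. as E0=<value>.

E0=140.4056

d₁ = [ln(V₀/D) + (r + σ²/2)T] / (σ√T)
   = [ln(220.2857/150.5048) + (0.0228 + 0.5·0.5076²)·7.3139] / (0.5076·√7.3139)
   = [0.380930 + 1.108998] / 1.372765 = 1.085349
d₂ = d₁ − σ√T = 1.085349 − 1.372765 = -0.287416
N(d₁) = 0.861116,  N(d₂) = 0.386897,  e^(−rT) = 0.846405
E₀ = V₀·N(d₁) − D·e^(−rT)·N(d₂)
   = 220.2857·0.861116 − 150.5048·0.846405·0.386897 = 140.405579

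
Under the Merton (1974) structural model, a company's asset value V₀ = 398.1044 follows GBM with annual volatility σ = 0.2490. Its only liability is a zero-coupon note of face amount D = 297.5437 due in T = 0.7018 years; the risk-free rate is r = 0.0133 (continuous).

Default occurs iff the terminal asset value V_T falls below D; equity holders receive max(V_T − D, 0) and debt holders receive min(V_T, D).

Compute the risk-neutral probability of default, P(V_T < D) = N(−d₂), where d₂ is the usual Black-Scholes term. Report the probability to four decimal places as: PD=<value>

d₁ = [ln(V₀/D) + (r + σ²/2)T] / (σ√T)
   = [ln(398.1044/297.5437) + (0.0133 + 0.5·0.2490²)·0.7018] / (0.2490·√0.7018)
   = [0.291153 + 0.031090] / 0.208596 = 1.544820
d₂ = d₁ − σ√T = 1.544820 − 0.208596 = 1.336224
risk-neutral PD = N(−d₂) = N(-1.336224) = 0.090738

PD=0.0907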